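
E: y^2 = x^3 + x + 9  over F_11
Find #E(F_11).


For each x in F_11, count y with y^2 = x^3 + 1 x + 9 mod 11:
  x = 0: RHS = 9, y in [3, 8]  -> 2 point(s)
  x = 1: RHS = 0, y in [0]  -> 1 point(s)
  x = 4: RHS = 0, y in [0]  -> 1 point(s)
  x = 6: RHS = 0, y in [0]  -> 1 point(s)
  x = 8: RHS = 1, y in [1, 10]  -> 2 point(s)
Affine points: 7. Add the point at infinity: total = 8.

#E(F_11) = 8


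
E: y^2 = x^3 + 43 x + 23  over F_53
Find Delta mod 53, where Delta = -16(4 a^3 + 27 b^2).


4 a^3 + 27 b^2 = 4*43^3 + 27*23^2 = 318028 + 14283 = 332311
Delta = -16 * (332311) = -5316976
Delta mod 53 = 37

Delta = 37 (mod 53)


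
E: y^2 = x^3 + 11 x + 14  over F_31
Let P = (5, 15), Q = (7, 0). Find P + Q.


P != Q, so use the chord formula.
s = (y2 - y1) / (x2 - x1) = (16) / (2) mod 31 = 8
x3 = s^2 - x1 - x2 mod 31 = 8^2 - 5 - 7 = 21
y3 = s (x1 - x3) - y1 mod 31 = 8 * (5 - 21) - 15 = 12

P + Q = (21, 12)


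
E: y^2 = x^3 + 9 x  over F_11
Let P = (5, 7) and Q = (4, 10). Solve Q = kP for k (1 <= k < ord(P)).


Enumerate multiples of P until we hit Q = (4, 10):
  1P = (5, 7)
  2P = (4, 10)
Match found at i = 2.

k = 2


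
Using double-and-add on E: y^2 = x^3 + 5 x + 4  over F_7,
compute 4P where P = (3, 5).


k = 4 = 100_2 (binary, LSB first: 001)
Double-and-add from P = (3, 5):
  bit 0 = 0: acc unchanged = O
  bit 1 = 0: acc unchanged = O
  bit 2 = 1: acc = O + (0, 2) = (0, 2)

4P = (0, 2)


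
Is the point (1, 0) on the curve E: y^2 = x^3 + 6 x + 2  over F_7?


Check whether y^2 = x^3 + 6 x + 2 (mod 7) for (x, y) = (1, 0).
LHS: y^2 = 0^2 mod 7 = 0
RHS: x^3 + 6 x + 2 = 1^3 + 6*1 + 2 mod 7 = 2
LHS != RHS

No, not on the curve


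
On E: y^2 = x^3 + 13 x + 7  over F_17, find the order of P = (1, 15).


Compute successive multiples of P until we hit O:
  1P = (1, 15)
  2P = (14, 3)
  3P = (11, 6)
  4P = (7, 4)
  5P = (10, 10)
  6P = (4, 15)
  7P = (12, 2)
  8P = (12, 15)
  ... (continuing to 15P)
  15P = O

ord(P) = 15


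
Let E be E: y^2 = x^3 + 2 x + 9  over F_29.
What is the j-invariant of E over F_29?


Delta = -16(4 a^3 + 27 b^2) mod 29 = 21
-1728 * (4 a)^3 = -1728 * (4*2)^3 mod 29 = 25
j = 25 * 21^(-1) mod 29 = 15

j = 15 (mod 29)


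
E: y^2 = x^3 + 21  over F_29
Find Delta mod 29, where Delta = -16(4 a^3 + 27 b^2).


4 a^3 + 27 b^2 = 4*0^3 + 27*21^2 = 0 + 11907 = 11907
Delta = -16 * (11907) = -190512
Delta mod 29 = 18

Delta = 18 (mod 29)


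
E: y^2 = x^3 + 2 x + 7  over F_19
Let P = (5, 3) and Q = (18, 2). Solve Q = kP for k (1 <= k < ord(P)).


Enumerate multiples of P until we hit Q = (18, 2):
  1P = (5, 3)
  2P = (18, 17)
  3P = (12, 7)
  4P = (0, 8)
  5P = (15, 7)
  6P = (6, 8)
  7P = (14, 9)
  8P = (11, 12)
  9P = (10, 18)
  10P = (13, 11)
  11P = (2, 0)
  12P = (13, 8)
  13P = (10, 1)
  14P = (11, 7)
  15P = (14, 10)
  16P = (6, 11)
  17P = (15, 12)
  18P = (0, 11)
  19P = (12, 12)
  20P = (18, 2)
Match found at i = 20.

k = 20


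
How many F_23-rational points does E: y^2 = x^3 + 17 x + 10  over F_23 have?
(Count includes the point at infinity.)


For each x in F_23, count y with y^2 = x^3 + 17 x + 10 mod 23:
  x = 2: RHS = 6, y in [11, 12]  -> 2 point(s)
  x = 4: RHS = 4, y in [2, 21]  -> 2 point(s)
  x = 5: RHS = 13, y in [6, 17]  -> 2 point(s)
  x = 6: RHS = 6, y in [11, 12]  -> 2 point(s)
  x = 7: RHS = 12, y in [9, 14]  -> 2 point(s)
  x = 9: RHS = 18, y in [8, 15]  -> 2 point(s)
  x = 13: RHS = 13, y in [6, 17]  -> 2 point(s)
  x = 14: RHS = 2, y in [5, 18]  -> 2 point(s)
  x = 15: RHS = 6, y in [11, 12]  -> 2 point(s)
  x = 16: RHS = 8, y in [10, 13]  -> 2 point(s)
  x = 19: RHS = 16, y in [4, 19]  -> 2 point(s)
  x = 20: RHS = 1, y in [1, 22]  -> 2 point(s)
Affine points: 24. Add the point at infinity: total = 25.

#E(F_23) = 25


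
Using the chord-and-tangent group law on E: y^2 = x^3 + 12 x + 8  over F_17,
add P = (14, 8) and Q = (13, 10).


P != Q, so use the chord formula.
s = (y2 - y1) / (x2 - x1) = (2) / (16) mod 17 = 15
x3 = s^2 - x1 - x2 mod 17 = 15^2 - 14 - 13 = 11
y3 = s (x1 - x3) - y1 mod 17 = 15 * (14 - 11) - 8 = 3

P + Q = (11, 3)


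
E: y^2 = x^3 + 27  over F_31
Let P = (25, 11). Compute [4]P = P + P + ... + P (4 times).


k = 4 = 100_2 (binary, LSB first: 001)
Double-and-add from P = (25, 11):
  bit 0 = 0: acc unchanged = O
  bit 1 = 0: acc unchanged = O
  bit 2 = 1: acc = O + (5, 11) = (5, 11)

4P = (5, 11)


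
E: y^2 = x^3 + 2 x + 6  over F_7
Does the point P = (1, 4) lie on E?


Check whether y^2 = x^3 + 2 x + 6 (mod 7) for (x, y) = (1, 4).
LHS: y^2 = 4^2 mod 7 = 2
RHS: x^3 + 2 x + 6 = 1^3 + 2*1 + 6 mod 7 = 2
LHS = RHS

Yes, on the curve


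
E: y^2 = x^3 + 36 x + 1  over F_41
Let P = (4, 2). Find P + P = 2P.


Doubling: s = (3 x1^2 + a) / (2 y1)
s = (3*4^2 + 36) / (2*2) mod 41 = 21
x3 = s^2 - 2 x1 mod 41 = 21^2 - 2*4 = 23
y3 = s (x1 - x3) - y1 mod 41 = 21 * (4 - 23) - 2 = 9

2P = (23, 9)


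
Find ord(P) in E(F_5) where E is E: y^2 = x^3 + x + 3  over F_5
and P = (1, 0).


Compute successive multiples of P until we hit O:
  1P = (1, 0)
  2P = O

ord(P) = 2


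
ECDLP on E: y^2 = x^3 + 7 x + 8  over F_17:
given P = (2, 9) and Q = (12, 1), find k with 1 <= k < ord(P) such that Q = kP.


Enumerate multiples of P until we hit Q = (12, 1):
  1P = (2, 9)
  2P = (0, 12)
  3P = (13, 16)
  4P = (1, 4)
  5P = (5, 10)
  6P = (12, 16)
  7P = (4, 10)
  8P = (7, 14)
  9P = (9, 1)
  10P = (8, 10)
  11P = (16, 0)
  12P = (8, 7)
  13P = (9, 16)
  14P = (7, 3)
  15P = (4, 7)
  16P = (12, 1)
Match found at i = 16.

k = 16


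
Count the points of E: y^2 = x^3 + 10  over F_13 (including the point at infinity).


For each x in F_13, count y with y^2 = x^3 + 0 x + 10 mod 13:
  x = 0: RHS = 10, y in [6, 7]  -> 2 point(s)
  x = 4: RHS = 9, y in [3, 10]  -> 2 point(s)
  x = 10: RHS = 9, y in [3, 10]  -> 2 point(s)
  x = 12: RHS = 9, y in [3, 10]  -> 2 point(s)
Affine points: 8. Add the point at infinity: total = 9.

#E(F_13) = 9


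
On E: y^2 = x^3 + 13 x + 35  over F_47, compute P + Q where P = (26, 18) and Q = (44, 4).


P != Q, so use the chord formula.
s = (y2 - y1) / (x2 - x1) = (33) / (18) mod 47 = 41
x3 = s^2 - x1 - x2 mod 47 = 41^2 - 26 - 44 = 13
y3 = s (x1 - x3) - y1 mod 47 = 41 * (26 - 13) - 18 = 45

P + Q = (13, 45)


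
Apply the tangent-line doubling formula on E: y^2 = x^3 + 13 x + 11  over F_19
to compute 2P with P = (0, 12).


Doubling: s = (3 x1^2 + a) / (2 y1)
s = (3*0^2 + 13) / (2*12) mod 19 = 14
x3 = s^2 - 2 x1 mod 19 = 14^2 - 2*0 = 6
y3 = s (x1 - x3) - y1 mod 19 = 14 * (0 - 6) - 12 = 18

2P = (6, 18)


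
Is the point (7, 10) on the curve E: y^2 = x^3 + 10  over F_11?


Check whether y^2 = x^3 + 0 x + 10 (mod 11) for (x, y) = (7, 10).
LHS: y^2 = 10^2 mod 11 = 1
RHS: x^3 + 0 x + 10 = 7^3 + 0*7 + 10 mod 11 = 1
LHS = RHS

Yes, on the curve


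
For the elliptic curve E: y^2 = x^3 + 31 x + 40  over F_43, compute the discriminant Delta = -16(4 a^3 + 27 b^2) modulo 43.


4 a^3 + 27 b^2 = 4*31^3 + 27*40^2 = 119164 + 43200 = 162364
Delta = -16 * (162364) = -2597824
Delta mod 43 = 21

Delta = 21 (mod 43)


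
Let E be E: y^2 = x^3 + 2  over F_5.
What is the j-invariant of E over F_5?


Delta = -16(4 a^3 + 27 b^2) mod 5 = 2
-1728 * (4 a)^3 = -1728 * (4*0)^3 mod 5 = 0
j = 0 * 2^(-1) mod 5 = 0

j = 0 (mod 5)


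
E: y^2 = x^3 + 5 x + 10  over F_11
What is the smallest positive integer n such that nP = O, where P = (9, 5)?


Compute successive multiples of P until we hit O:
  1P = (9, 5)
  2P = (7, 5)
  3P = (6, 6)
  4P = (1, 7)
  5P = (10, 9)
  6P = (8, 10)
  7P = (8, 1)
  8P = (10, 2)
  ... (continuing to 13P)
  13P = O

ord(P) = 13


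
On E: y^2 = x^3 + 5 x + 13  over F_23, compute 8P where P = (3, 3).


k = 8 = 1000_2 (binary, LSB first: 0001)
Double-and-add from P = (3, 3):
  bit 0 = 0: acc unchanged = O
  bit 1 = 0: acc unchanged = O
  bit 2 = 0: acc unchanged = O
  bit 3 = 1: acc = O + (8, 17) = (8, 17)

8P = (8, 17)


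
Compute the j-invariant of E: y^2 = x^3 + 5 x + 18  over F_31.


Delta = -16(4 a^3 + 27 b^2) mod 31 = 26
-1728 * (4 a)^3 = -1728 * (4*5)^3 mod 31 = 16
j = 16 * 26^(-1) mod 31 = 3

j = 3 (mod 31)


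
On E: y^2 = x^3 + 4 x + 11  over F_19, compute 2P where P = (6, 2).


Doubling: s = (3 x1^2 + a) / (2 y1)
s = (3*6^2 + 4) / (2*2) mod 19 = 9
x3 = s^2 - 2 x1 mod 19 = 9^2 - 2*6 = 12
y3 = s (x1 - x3) - y1 mod 19 = 9 * (6 - 12) - 2 = 1

2P = (12, 1)


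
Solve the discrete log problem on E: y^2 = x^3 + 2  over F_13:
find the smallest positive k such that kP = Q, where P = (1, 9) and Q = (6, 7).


Enumerate multiples of P until we hit Q = (6, 7):
  1P = (1, 9)
  2P = (2, 6)
  3P = (6, 6)
  4P = (10, 12)
  5P = (5, 7)
  6P = (4, 12)
  7P = (9, 9)
  8P = (3, 4)
  9P = (12, 12)
  10P = (12, 1)
  11P = (3, 9)
  12P = (9, 4)
  13P = (4, 1)
  14P = (5, 6)
  15P = (10, 1)
  16P = (6, 7)
Match found at i = 16.

k = 16


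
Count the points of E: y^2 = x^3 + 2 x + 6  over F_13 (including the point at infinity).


For each x in F_13, count y with y^2 = x^3 + 2 x + 6 mod 13:
  x = 1: RHS = 9, y in [3, 10]  -> 2 point(s)
  x = 3: RHS = 0, y in [0]  -> 1 point(s)
  x = 4: RHS = 0, y in [0]  -> 1 point(s)
  x = 6: RHS = 0, y in [0]  -> 1 point(s)
  x = 7: RHS = 12, y in [5, 8]  -> 2 point(s)
  x = 8: RHS = 1, y in [1, 12]  -> 2 point(s)
  x = 9: RHS = 12, y in [5, 8]  -> 2 point(s)
  x = 10: RHS = 12, y in [5, 8]  -> 2 point(s)
  x = 12: RHS = 3, y in [4, 9]  -> 2 point(s)
Affine points: 15. Add the point at infinity: total = 16.

#E(F_13) = 16


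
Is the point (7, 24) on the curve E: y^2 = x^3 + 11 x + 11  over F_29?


Check whether y^2 = x^3 + 11 x + 11 (mod 29) for (x, y) = (7, 24).
LHS: y^2 = 24^2 mod 29 = 25
RHS: x^3 + 11 x + 11 = 7^3 + 11*7 + 11 mod 29 = 25
LHS = RHS

Yes, on the curve


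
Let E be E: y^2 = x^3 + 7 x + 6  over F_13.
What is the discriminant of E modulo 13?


4 a^3 + 27 b^2 = 4*7^3 + 27*6^2 = 1372 + 972 = 2344
Delta = -16 * (2344) = -37504
Delta mod 13 = 1

Delta = 1 (mod 13)


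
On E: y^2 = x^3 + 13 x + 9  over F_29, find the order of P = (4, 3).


Compute successive multiples of P until we hit O:
  1P = (4, 3)
  2P = (14, 21)
  3P = (27, 2)
  4P = (23, 18)
  5P = (26, 1)
  6P = (5, 5)
  7P = (24, 15)
  8P = (6, 19)
  ... (continuing to 31P)
  31P = O

ord(P) = 31


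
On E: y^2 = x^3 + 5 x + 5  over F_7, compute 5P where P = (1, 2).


k = 5 = 101_2 (binary, LSB first: 101)
Double-and-add from P = (1, 2):
  bit 0 = 1: acc = O + (1, 2) = (1, 2)
  bit 1 = 0: acc unchanged = (1, 2)
  bit 2 = 1: acc = (1, 2) + (5, 6) = (2, 4)

5P = (2, 4)


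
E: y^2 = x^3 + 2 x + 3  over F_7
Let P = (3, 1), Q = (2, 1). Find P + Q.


P != Q, so use the chord formula.
s = (y2 - y1) / (x2 - x1) = (0) / (6) mod 7 = 0
x3 = s^2 - x1 - x2 mod 7 = 0^2 - 3 - 2 = 2
y3 = s (x1 - x3) - y1 mod 7 = 0 * (3 - 2) - 1 = 6

P + Q = (2, 6)


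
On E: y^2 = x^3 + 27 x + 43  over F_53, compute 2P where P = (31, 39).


Doubling: s = (3 x1^2 + a) / (2 y1)
s = (3*31^2 + 27) / (2*39) mod 53 = 21
x3 = s^2 - 2 x1 mod 53 = 21^2 - 2*31 = 8
y3 = s (x1 - x3) - y1 mod 53 = 21 * (31 - 8) - 39 = 20

2P = (8, 20)


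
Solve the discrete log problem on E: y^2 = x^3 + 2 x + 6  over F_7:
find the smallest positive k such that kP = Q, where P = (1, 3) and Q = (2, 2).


Enumerate multiples of P until we hit Q = (2, 2):
  1P = (1, 3)
  2P = (2, 2)
Match found at i = 2.

k = 2


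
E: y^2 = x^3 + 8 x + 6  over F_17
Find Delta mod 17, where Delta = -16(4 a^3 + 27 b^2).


4 a^3 + 27 b^2 = 4*8^3 + 27*6^2 = 2048 + 972 = 3020
Delta = -16 * (3020) = -48320
Delta mod 17 = 11

Delta = 11 (mod 17)


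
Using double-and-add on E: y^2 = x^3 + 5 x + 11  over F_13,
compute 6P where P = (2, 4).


k = 6 = 110_2 (binary, LSB first: 011)
Double-and-add from P = (2, 4):
  bit 0 = 0: acc unchanged = O
  bit 1 = 1: acc = O + (6, 7) = (6, 7)
  bit 2 = 1: acc = (6, 7) + (4, 11) = (7, 8)

6P = (7, 8)


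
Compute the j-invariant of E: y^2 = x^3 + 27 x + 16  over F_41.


Delta = -16(4 a^3 + 27 b^2) mod 41 = 39
-1728 * (4 a)^3 = -1728 * (4*27)^3 mod 41 = 37
j = 37 * 39^(-1) mod 41 = 2

j = 2 (mod 41)


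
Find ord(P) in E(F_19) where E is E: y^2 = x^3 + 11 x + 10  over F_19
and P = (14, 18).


Compute successive multiples of P until we hit O:
  1P = (14, 18)
  2P = (16, 11)
  3P = (6, 11)
  4P = (6, 8)
  5P = (16, 8)
  6P = (14, 1)
  7P = O

ord(P) = 7


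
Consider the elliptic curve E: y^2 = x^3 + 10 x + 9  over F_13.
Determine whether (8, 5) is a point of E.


Check whether y^2 = x^3 + 10 x + 9 (mod 13) for (x, y) = (8, 5).
LHS: y^2 = 5^2 mod 13 = 12
RHS: x^3 + 10 x + 9 = 8^3 + 10*8 + 9 mod 13 = 3
LHS != RHS

No, not on the curve


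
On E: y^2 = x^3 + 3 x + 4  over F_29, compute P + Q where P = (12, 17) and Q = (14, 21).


P != Q, so use the chord formula.
s = (y2 - y1) / (x2 - x1) = (4) / (2) mod 29 = 2
x3 = s^2 - x1 - x2 mod 29 = 2^2 - 12 - 14 = 7
y3 = s (x1 - x3) - y1 mod 29 = 2 * (12 - 7) - 17 = 22

P + Q = (7, 22)


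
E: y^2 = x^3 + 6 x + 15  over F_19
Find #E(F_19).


For each x in F_19, count y with y^2 = x^3 + 6 x + 15 mod 19:
  x = 2: RHS = 16, y in [4, 15]  -> 2 point(s)
  x = 6: RHS = 1, y in [1, 18]  -> 2 point(s)
  x = 7: RHS = 1, y in [1, 18]  -> 2 point(s)
  x = 8: RHS = 5, y in [9, 10]  -> 2 point(s)
  x = 9: RHS = 0, y in [0]  -> 1 point(s)
  x = 10: RHS = 11, y in [7, 12]  -> 2 point(s)
  x = 11: RHS = 6, y in [5, 14]  -> 2 point(s)
Affine points: 13. Add the point at infinity: total = 14.

#E(F_19) = 14


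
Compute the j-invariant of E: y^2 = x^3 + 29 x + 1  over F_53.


Delta = -16(4 a^3 + 27 b^2) mod 53 = 52
-1728 * (4 a)^3 = -1728 * (4*29)^3 mod 53 = 12
j = 12 * 52^(-1) mod 53 = 41

j = 41 (mod 53)


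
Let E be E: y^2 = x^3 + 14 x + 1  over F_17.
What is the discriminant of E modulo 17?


4 a^3 + 27 b^2 = 4*14^3 + 27*1^2 = 10976 + 27 = 11003
Delta = -16 * (11003) = -176048
Delta mod 17 = 4

Delta = 4 (mod 17)


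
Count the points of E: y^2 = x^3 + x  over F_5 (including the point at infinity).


For each x in F_5, count y with y^2 = x^3 + 1 x + 0 mod 5:
  x = 0: RHS = 0, y in [0]  -> 1 point(s)
  x = 2: RHS = 0, y in [0]  -> 1 point(s)
  x = 3: RHS = 0, y in [0]  -> 1 point(s)
Affine points: 3. Add the point at infinity: total = 4.

#E(F_5) = 4


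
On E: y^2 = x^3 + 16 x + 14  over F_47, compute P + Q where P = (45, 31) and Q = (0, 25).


P != Q, so use the chord formula.
s = (y2 - y1) / (x2 - x1) = (41) / (2) mod 47 = 44
x3 = s^2 - x1 - x2 mod 47 = 44^2 - 45 - 0 = 11
y3 = s (x1 - x3) - y1 mod 47 = 44 * (45 - 11) - 31 = 8

P + Q = (11, 8)


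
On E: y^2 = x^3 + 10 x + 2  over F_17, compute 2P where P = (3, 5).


Doubling: s = (3 x1^2 + a) / (2 y1)
s = (3*3^2 + 10) / (2*5) mod 17 = 2
x3 = s^2 - 2 x1 mod 17 = 2^2 - 2*3 = 15
y3 = s (x1 - x3) - y1 mod 17 = 2 * (3 - 15) - 5 = 5

2P = (15, 5)


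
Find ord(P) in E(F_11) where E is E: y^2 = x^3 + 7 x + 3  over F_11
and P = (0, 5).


Compute successive multiples of P until we hit O:
  1P = (0, 5)
  2P = (5, 8)
  3P = (9, 5)
  4P = (2, 6)
  5P = (1, 0)
  6P = (2, 5)
  7P = (9, 6)
  8P = (5, 3)
  ... (continuing to 10P)
  10P = O

ord(P) = 10


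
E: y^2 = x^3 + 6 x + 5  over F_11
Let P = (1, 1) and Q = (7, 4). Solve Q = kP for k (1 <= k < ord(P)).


Enumerate multiples of P until we hit Q = (7, 4):
  1P = (1, 1)
  2P = (10, 8)
  3P = (4, 4)
  4P = (7, 4)
Match found at i = 4.

k = 4


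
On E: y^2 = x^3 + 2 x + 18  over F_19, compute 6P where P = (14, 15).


k = 6 = 110_2 (binary, LSB first: 011)
Double-and-add from P = (14, 15):
  bit 0 = 0: acc unchanged = O
  bit 1 = 1: acc = O + (2, 12) = (2, 12)
  bit 2 = 1: acc = (2, 12) + (16, 2) = (5, 1)

6P = (5, 1)


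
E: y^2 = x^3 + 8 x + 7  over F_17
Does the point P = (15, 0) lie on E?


Check whether y^2 = x^3 + 8 x + 7 (mod 17) for (x, y) = (15, 0).
LHS: y^2 = 0^2 mod 17 = 0
RHS: x^3 + 8 x + 7 = 15^3 + 8*15 + 7 mod 17 = 0
LHS = RHS

Yes, on the curve


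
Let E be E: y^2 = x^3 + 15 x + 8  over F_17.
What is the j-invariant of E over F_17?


Delta = -16(4 a^3 + 27 b^2) mod 17 = 13
-1728 * (4 a)^3 = -1728 * (4*15)^3 mod 17 = 5
j = 5 * 13^(-1) mod 17 = 3

j = 3 (mod 17)


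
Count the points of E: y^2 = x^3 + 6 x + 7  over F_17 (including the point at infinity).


For each x in F_17, count y with y^2 = x^3 + 6 x + 7 mod 17:
  x = 3: RHS = 1, y in [1, 16]  -> 2 point(s)
  x = 5: RHS = 9, y in [3, 14]  -> 2 point(s)
  x = 6: RHS = 4, y in [2, 15]  -> 2 point(s)
  x = 7: RHS = 1, y in [1, 16]  -> 2 point(s)
  x = 9: RHS = 8, y in [5, 12]  -> 2 point(s)
  x = 10: RHS = 13, y in [8, 9]  -> 2 point(s)
  x = 13: RHS = 4, y in [2, 15]  -> 2 point(s)
  x = 14: RHS = 13, y in [8, 9]  -> 2 point(s)
  x = 15: RHS = 4, y in [2, 15]  -> 2 point(s)
  x = 16: RHS = 0, y in [0]  -> 1 point(s)
Affine points: 19. Add the point at infinity: total = 20.

#E(F_17) = 20


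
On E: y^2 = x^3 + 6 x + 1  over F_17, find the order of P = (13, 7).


Compute successive multiples of P until we hit O:
  1P = (13, 7)
  2P = (9, 6)
  3P = (11, 2)
  4P = (12, 4)
  5P = (1, 12)
  6P = (4, 2)
  7P = (15, 7)
  8P = (6, 10)
  ... (continuing to 22P)
  22P = O

ord(P) = 22


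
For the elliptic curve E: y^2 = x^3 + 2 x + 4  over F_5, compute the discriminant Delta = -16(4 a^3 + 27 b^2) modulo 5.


4 a^3 + 27 b^2 = 4*2^3 + 27*4^2 = 32 + 432 = 464
Delta = -16 * (464) = -7424
Delta mod 5 = 1

Delta = 1 (mod 5)


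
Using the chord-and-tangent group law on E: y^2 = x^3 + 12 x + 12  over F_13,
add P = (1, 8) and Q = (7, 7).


P != Q, so use the chord formula.
s = (y2 - y1) / (x2 - x1) = (12) / (6) mod 13 = 2
x3 = s^2 - x1 - x2 mod 13 = 2^2 - 1 - 7 = 9
y3 = s (x1 - x3) - y1 mod 13 = 2 * (1 - 9) - 8 = 2

P + Q = (9, 2)


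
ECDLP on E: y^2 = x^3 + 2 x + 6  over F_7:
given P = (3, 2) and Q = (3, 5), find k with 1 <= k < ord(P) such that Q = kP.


Enumerate multiples of P until we hit Q = (3, 5):
  1P = (3, 2)
  2P = (5, 1)
  3P = (1, 4)
  4P = (4, 6)
  5P = (2, 2)
  6P = (2, 5)
  7P = (4, 1)
  8P = (1, 3)
  9P = (5, 6)
  10P = (3, 5)
Match found at i = 10.

k = 10


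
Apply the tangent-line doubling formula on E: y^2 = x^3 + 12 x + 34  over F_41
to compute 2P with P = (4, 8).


Doubling: s = (3 x1^2 + a) / (2 y1)
s = (3*4^2 + 12) / (2*8) mod 41 = 14
x3 = s^2 - 2 x1 mod 41 = 14^2 - 2*4 = 24
y3 = s (x1 - x3) - y1 mod 41 = 14 * (4 - 24) - 8 = 40

2P = (24, 40)


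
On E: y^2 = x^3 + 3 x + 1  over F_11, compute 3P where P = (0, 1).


k = 3 = 11_2 (binary, LSB first: 11)
Double-and-add from P = (0, 1):
  bit 0 = 1: acc = O + (0, 1) = (0, 1)
  bit 1 = 1: acc = (0, 1) + (5, 8) = (4, 0)

3P = (4, 0)


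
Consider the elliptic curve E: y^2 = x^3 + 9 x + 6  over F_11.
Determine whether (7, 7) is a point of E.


Check whether y^2 = x^3 + 9 x + 6 (mod 11) for (x, y) = (7, 7).
LHS: y^2 = 7^2 mod 11 = 5
RHS: x^3 + 9 x + 6 = 7^3 + 9*7 + 6 mod 11 = 5
LHS = RHS

Yes, on the curve


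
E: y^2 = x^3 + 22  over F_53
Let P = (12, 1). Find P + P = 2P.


Doubling: s = (3 x1^2 + a) / (2 y1)
s = (3*12^2 + 0) / (2*1) mod 53 = 4
x3 = s^2 - 2 x1 mod 53 = 4^2 - 2*12 = 45
y3 = s (x1 - x3) - y1 mod 53 = 4 * (12 - 45) - 1 = 26

2P = (45, 26)


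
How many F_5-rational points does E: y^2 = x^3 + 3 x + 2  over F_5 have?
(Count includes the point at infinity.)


For each x in F_5, count y with y^2 = x^3 + 3 x + 2 mod 5:
  x = 1: RHS = 1, y in [1, 4]  -> 2 point(s)
  x = 2: RHS = 1, y in [1, 4]  -> 2 point(s)
Affine points: 4. Add the point at infinity: total = 5.

#E(F_5) = 5


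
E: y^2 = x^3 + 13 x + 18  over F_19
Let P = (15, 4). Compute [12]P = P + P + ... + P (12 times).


k = 12 = 1100_2 (binary, LSB first: 0011)
Double-and-add from P = (15, 4):
  bit 0 = 0: acc unchanged = O
  bit 1 = 0: acc unchanged = O
  bit 2 = 1: acc = O + (16, 16) = (16, 16)
  bit 3 = 1: acc = (16, 16) + (4, 18) = (8, 8)

12P = (8, 8)


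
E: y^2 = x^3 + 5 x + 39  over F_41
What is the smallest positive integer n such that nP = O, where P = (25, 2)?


Compute successive multiples of P until we hit O:
  1P = (25, 2)
  2P = (24, 17)
  3P = (12, 8)
  4P = (3, 32)
  5P = (3, 9)
  6P = (12, 33)
  7P = (24, 24)
  8P = (25, 39)
  ... (continuing to 9P)
  9P = O

ord(P) = 9


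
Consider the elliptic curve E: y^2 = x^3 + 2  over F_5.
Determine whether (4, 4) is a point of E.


Check whether y^2 = x^3 + 0 x + 2 (mod 5) for (x, y) = (4, 4).
LHS: y^2 = 4^2 mod 5 = 1
RHS: x^3 + 0 x + 2 = 4^3 + 0*4 + 2 mod 5 = 1
LHS = RHS

Yes, on the curve


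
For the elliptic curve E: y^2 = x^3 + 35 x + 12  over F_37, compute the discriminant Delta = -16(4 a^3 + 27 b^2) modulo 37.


4 a^3 + 27 b^2 = 4*35^3 + 27*12^2 = 171500 + 3888 = 175388
Delta = -16 * (175388) = -2806208
Delta mod 37 = 20

Delta = 20 (mod 37)


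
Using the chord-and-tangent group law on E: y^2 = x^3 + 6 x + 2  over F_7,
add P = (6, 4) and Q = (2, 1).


P != Q, so use the chord formula.
s = (y2 - y1) / (x2 - x1) = (4) / (3) mod 7 = 6
x3 = s^2 - x1 - x2 mod 7 = 6^2 - 6 - 2 = 0
y3 = s (x1 - x3) - y1 mod 7 = 6 * (6 - 0) - 4 = 4

P + Q = (0, 4)


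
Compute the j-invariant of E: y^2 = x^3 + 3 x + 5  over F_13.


Delta = -16(4 a^3 + 27 b^2) mod 13 = 4
-1728 * (4 a)^3 = -1728 * (4*3)^3 mod 13 = 12
j = 12 * 4^(-1) mod 13 = 3

j = 3 (mod 13)


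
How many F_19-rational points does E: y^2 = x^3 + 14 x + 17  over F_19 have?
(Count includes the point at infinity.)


For each x in F_19, count y with y^2 = x^3 + 14 x + 17 mod 19:
  x = 0: RHS = 17, y in [6, 13]  -> 2 point(s)
  x = 4: RHS = 4, y in [2, 17]  -> 2 point(s)
  x = 9: RHS = 17, y in [6, 13]  -> 2 point(s)
  x = 10: RHS = 17, y in [6, 13]  -> 2 point(s)
  x = 11: RHS = 1, y in [1, 18]  -> 2 point(s)
  x = 15: RHS = 11, y in [7, 12]  -> 2 point(s)
  x = 16: RHS = 5, y in [9, 10]  -> 2 point(s)
  x = 17: RHS = 0, y in [0]  -> 1 point(s)
Affine points: 15. Add the point at infinity: total = 16.

#E(F_19) = 16


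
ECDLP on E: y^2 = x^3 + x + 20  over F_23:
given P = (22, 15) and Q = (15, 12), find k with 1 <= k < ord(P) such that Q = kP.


Enumerate multiples of P until we hit Q = (15, 12):
  1P = (22, 15)
  2P = (15, 12)
Match found at i = 2.

k = 2


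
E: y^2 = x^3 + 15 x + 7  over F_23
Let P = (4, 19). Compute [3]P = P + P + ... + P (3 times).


k = 3 = 11_2 (binary, LSB first: 11)
Double-and-add from P = (4, 19):
  bit 0 = 1: acc = O + (4, 19) = (4, 19)
  bit 1 = 1: acc = (4, 19) + (17, 0) = (4, 4)

3P = (4, 4)


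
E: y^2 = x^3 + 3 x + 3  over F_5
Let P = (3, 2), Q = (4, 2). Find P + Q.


P != Q, so use the chord formula.
s = (y2 - y1) / (x2 - x1) = (0) / (1) mod 5 = 0
x3 = s^2 - x1 - x2 mod 5 = 0^2 - 3 - 4 = 3
y3 = s (x1 - x3) - y1 mod 5 = 0 * (3 - 3) - 2 = 3

P + Q = (3, 3)


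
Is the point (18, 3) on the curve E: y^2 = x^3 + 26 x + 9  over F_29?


Check whether y^2 = x^3 + 26 x + 9 (mod 29) for (x, y) = (18, 3).
LHS: y^2 = 3^2 mod 29 = 9
RHS: x^3 + 26 x + 9 = 18^3 + 26*18 + 9 mod 29 = 16
LHS != RHS

No, not on the curve


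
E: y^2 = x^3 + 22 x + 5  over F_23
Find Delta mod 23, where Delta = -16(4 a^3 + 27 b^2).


4 a^3 + 27 b^2 = 4*22^3 + 27*5^2 = 42592 + 675 = 43267
Delta = -16 * (43267) = -692272
Delta mod 23 = 5

Delta = 5 (mod 23)


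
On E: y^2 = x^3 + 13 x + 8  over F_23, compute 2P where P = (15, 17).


Doubling: s = (3 x1^2 + a) / (2 y1)
s = (3*15^2 + 13) / (2*17) mod 23 = 4
x3 = s^2 - 2 x1 mod 23 = 4^2 - 2*15 = 9
y3 = s (x1 - x3) - y1 mod 23 = 4 * (15 - 9) - 17 = 7

2P = (9, 7)


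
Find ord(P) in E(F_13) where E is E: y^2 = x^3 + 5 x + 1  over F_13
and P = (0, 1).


Compute successive multiples of P until we hit O:
  1P = (0, 1)
  2P = (3, 11)
  3P = (11, 10)
  4P = (6, 0)
  5P = (11, 3)
  6P = (3, 2)
  7P = (0, 12)
  8P = O

ord(P) = 8


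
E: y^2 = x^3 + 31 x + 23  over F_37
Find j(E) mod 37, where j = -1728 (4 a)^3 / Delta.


Delta = -16(4 a^3 + 27 b^2) mod 37 = 7
-1728 * (4 a)^3 = -1728 * (4*31)^3 mod 37 = 6
j = 6 * 7^(-1) mod 37 = 22

j = 22 (mod 37)


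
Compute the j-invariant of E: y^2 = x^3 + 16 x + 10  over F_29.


Delta = -16(4 a^3 + 27 b^2) mod 29 = 26
-1728 * (4 a)^3 = -1728 * (4*16)^3 mod 29 = 11
j = 11 * 26^(-1) mod 29 = 6

j = 6 (mod 29)


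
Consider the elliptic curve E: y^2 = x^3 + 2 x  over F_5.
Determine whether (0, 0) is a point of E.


Check whether y^2 = x^3 + 2 x + 0 (mod 5) for (x, y) = (0, 0).
LHS: y^2 = 0^2 mod 5 = 0
RHS: x^3 + 2 x + 0 = 0^3 + 2*0 + 0 mod 5 = 0
LHS = RHS

Yes, on the curve


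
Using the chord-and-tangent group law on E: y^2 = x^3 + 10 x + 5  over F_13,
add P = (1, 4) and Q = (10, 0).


P != Q, so use the chord formula.
s = (y2 - y1) / (x2 - x1) = (9) / (9) mod 13 = 1
x3 = s^2 - x1 - x2 mod 13 = 1^2 - 1 - 10 = 3
y3 = s (x1 - x3) - y1 mod 13 = 1 * (1 - 3) - 4 = 7

P + Q = (3, 7)


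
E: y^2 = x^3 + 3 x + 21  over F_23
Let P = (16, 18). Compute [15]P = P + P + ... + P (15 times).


k = 15 = 1111_2 (binary, LSB first: 1111)
Double-and-add from P = (16, 18):
  bit 0 = 1: acc = O + (16, 18) = (16, 18)
  bit 1 = 1: acc = (16, 18) + (9, 15) = (1, 18)
  bit 2 = 1: acc = (1, 18) + (6, 5) = (20, 13)
  bit 3 = 1: acc = (20, 13) + (13, 7) = (2, 9)

15P = (2, 9)


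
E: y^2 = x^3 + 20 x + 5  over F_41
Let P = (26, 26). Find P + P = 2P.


Doubling: s = (3 x1^2 + a) / (2 y1)
s = (3*26^2 + 20) / (2*26) mod 41 = 11
x3 = s^2 - 2 x1 mod 41 = 11^2 - 2*26 = 28
y3 = s (x1 - x3) - y1 mod 41 = 11 * (26 - 28) - 26 = 34

2P = (28, 34)


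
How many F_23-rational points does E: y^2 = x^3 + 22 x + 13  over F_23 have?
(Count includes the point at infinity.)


For each x in F_23, count y with y^2 = x^3 + 22 x + 13 mod 23:
  x = 0: RHS = 13, y in [6, 17]  -> 2 point(s)
  x = 1: RHS = 13, y in [6, 17]  -> 2 point(s)
  x = 4: RHS = 4, y in [2, 21]  -> 2 point(s)
  x = 5: RHS = 18, y in [8, 15]  -> 2 point(s)
  x = 6: RHS = 16, y in [4, 19]  -> 2 point(s)
  x = 7: RHS = 4, y in [2, 21]  -> 2 point(s)
  x = 12: RHS = 4, y in [2, 21]  -> 2 point(s)
  x = 13: RHS = 12, y in [9, 14]  -> 2 point(s)
  x = 14: RHS = 6, y in [11, 12]  -> 2 point(s)
  x = 18: RHS = 8, y in [10, 13]  -> 2 point(s)
  x = 20: RHS = 12, y in [9, 14]  -> 2 point(s)
  x = 22: RHS = 13, y in [6, 17]  -> 2 point(s)
Affine points: 24. Add the point at infinity: total = 25.

#E(F_23) = 25


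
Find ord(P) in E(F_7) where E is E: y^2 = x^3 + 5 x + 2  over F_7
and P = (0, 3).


Compute successive multiples of P until we hit O:
  1P = (0, 3)
  2P = (4, 3)
  3P = (3, 4)
  4P = (1, 6)
  5P = (1, 1)
  6P = (3, 3)
  7P = (4, 4)
  8P = (0, 4)
  ... (continuing to 9P)
  9P = O

ord(P) = 9


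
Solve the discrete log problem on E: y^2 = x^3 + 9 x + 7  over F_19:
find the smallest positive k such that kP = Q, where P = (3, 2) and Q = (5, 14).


Enumerate multiples of P until we hit Q = (5, 14):
  1P = (3, 2)
  2P = (18, 15)
  3P = (5, 14)
Match found at i = 3.

k = 3


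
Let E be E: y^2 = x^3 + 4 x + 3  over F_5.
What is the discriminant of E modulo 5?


4 a^3 + 27 b^2 = 4*4^3 + 27*3^2 = 256 + 243 = 499
Delta = -16 * (499) = -7984
Delta mod 5 = 1

Delta = 1 (mod 5)


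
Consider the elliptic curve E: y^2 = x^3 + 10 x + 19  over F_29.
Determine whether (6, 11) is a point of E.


Check whether y^2 = x^3 + 10 x + 19 (mod 29) for (x, y) = (6, 11).
LHS: y^2 = 11^2 mod 29 = 5
RHS: x^3 + 10 x + 19 = 6^3 + 10*6 + 19 mod 29 = 5
LHS = RHS

Yes, on the curve


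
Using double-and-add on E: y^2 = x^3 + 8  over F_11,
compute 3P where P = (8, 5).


k = 3 = 11_2 (binary, LSB first: 11)
Double-and-add from P = (8, 5):
  bit 0 = 1: acc = O + (8, 5) = (8, 5)
  bit 1 = 1: acc = (8, 5) + (9, 0) = (8, 6)

3P = (8, 6)


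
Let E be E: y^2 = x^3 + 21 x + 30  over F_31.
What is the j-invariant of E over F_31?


Delta = -16(4 a^3 + 27 b^2) mod 31 = 18
-1728 * (4 a)^3 = -1728 * (4*21)^3 mod 31 = 27
j = 27 * 18^(-1) mod 31 = 17

j = 17 (mod 31)


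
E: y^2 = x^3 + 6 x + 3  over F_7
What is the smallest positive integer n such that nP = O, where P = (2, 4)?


Compute successive multiples of P until we hit O:
  1P = (2, 4)
  2P = (5, 5)
  3P = (4, 0)
  4P = (5, 2)
  5P = (2, 3)
  6P = O

ord(P) = 6


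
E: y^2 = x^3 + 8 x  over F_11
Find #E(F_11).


For each x in F_11, count y with y^2 = x^3 + 8 x + 0 mod 11:
  x = 0: RHS = 0, y in [0]  -> 1 point(s)
  x = 1: RHS = 9, y in [3, 8]  -> 2 point(s)
  x = 5: RHS = 0, y in [0]  -> 1 point(s)
  x = 6: RHS = 0, y in [0]  -> 1 point(s)
  x = 7: RHS = 3, y in [5, 6]  -> 2 point(s)
  x = 8: RHS = 4, y in [2, 9]  -> 2 point(s)
  x = 9: RHS = 9, y in [3, 8]  -> 2 point(s)
Affine points: 11. Add the point at infinity: total = 12.

#E(F_11) = 12


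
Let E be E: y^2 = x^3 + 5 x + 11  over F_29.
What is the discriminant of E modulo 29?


4 a^3 + 27 b^2 = 4*5^3 + 27*11^2 = 500 + 3267 = 3767
Delta = -16 * (3767) = -60272
Delta mod 29 = 19

Delta = 19 (mod 29)


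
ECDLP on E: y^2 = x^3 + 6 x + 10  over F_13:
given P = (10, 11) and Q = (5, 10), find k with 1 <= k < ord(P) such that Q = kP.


Enumerate multiples of P until we hit Q = (5, 10):
  1P = (10, 11)
  2P = (5, 3)
  3P = (12, 4)
  4P = (0, 6)
  5P = (0, 7)
  6P = (12, 9)
  7P = (5, 10)
Match found at i = 7.

k = 7


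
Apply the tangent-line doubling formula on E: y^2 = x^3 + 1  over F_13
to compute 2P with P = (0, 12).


Doubling: s = (3 x1^2 + a) / (2 y1)
s = (3*0^2 + 0) / (2*12) mod 13 = 0
x3 = s^2 - 2 x1 mod 13 = 0^2 - 2*0 = 0
y3 = s (x1 - x3) - y1 mod 13 = 0 * (0 - 0) - 12 = 1

2P = (0, 1)


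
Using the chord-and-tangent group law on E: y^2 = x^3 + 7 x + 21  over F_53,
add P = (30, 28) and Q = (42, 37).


P != Q, so use the chord formula.
s = (y2 - y1) / (x2 - x1) = (9) / (12) mod 53 = 14
x3 = s^2 - x1 - x2 mod 53 = 14^2 - 30 - 42 = 18
y3 = s (x1 - x3) - y1 mod 53 = 14 * (30 - 18) - 28 = 34

P + Q = (18, 34)


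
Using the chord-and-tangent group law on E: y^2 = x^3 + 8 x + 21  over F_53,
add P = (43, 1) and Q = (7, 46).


P != Q, so use the chord formula.
s = (y2 - y1) / (x2 - x1) = (45) / (17) mod 53 = 12
x3 = s^2 - x1 - x2 mod 53 = 12^2 - 43 - 7 = 41
y3 = s (x1 - x3) - y1 mod 53 = 12 * (43 - 41) - 1 = 23

P + Q = (41, 23)


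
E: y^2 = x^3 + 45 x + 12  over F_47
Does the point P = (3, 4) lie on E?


Check whether y^2 = x^3 + 45 x + 12 (mod 47) for (x, y) = (3, 4).
LHS: y^2 = 4^2 mod 47 = 16
RHS: x^3 + 45 x + 12 = 3^3 + 45*3 + 12 mod 47 = 33
LHS != RHS

No, not on the curve


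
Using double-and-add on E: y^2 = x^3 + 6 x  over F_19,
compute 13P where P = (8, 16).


k = 13 = 1101_2 (binary, LSB first: 1011)
Double-and-add from P = (8, 16):
  bit 0 = 1: acc = O + (8, 16) = (8, 16)
  bit 1 = 0: acc unchanged = (8, 16)
  bit 2 = 1: acc = (8, 16) + (6, 10) = (14, 4)
  bit 3 = 1: acc = (14, 4) + (7, 9) = (2, 1)

13P = (2, 1)


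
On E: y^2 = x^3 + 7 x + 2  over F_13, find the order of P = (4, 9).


Compute successive multiples of P until we hit O:
  1P = (4, 9)
  2P = (9, 1)
  3P = (1, 7)
  4P = (7, 2)
  5P = (6, 0)
  6P = (7, 11)
  7P = (1, 6)
  8P = (9, 12)
  ... (continuing to 10P)
  10P = O

ord(P) = 10


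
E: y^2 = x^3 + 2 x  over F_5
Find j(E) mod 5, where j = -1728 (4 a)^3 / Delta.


Delta = -16(4 a^3 + 27 b^2) mod 5 = 3
-1728 * (4 a)^3 = -1728 * (4*2)^3 mod 5 = 4
j = 4 * 3^(-1) mod 5 = 3

j = 3 (mod 5)


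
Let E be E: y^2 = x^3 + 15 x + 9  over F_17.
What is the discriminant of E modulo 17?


4 a^3 + 27 b^2 = 4*15^3 + 27*9^2 = 13500 + 2187 = 15687
Delta = -16 * (15687) = -250992
Delta mod 17 = 13

Delta = 13 (mod 17)


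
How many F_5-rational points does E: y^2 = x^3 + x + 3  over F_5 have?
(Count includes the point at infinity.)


For each x in F_5, count y with y^2 = x^3 + 1 x + 3 mod 5:
  x = 1: RHS = 0, y in [0]  -> 1 point(s)
  x = 4: RHS = 1, y in [1, 4]  -> 2 point(s)
Affine points: 3. Add the point at infinity: total = 4.

#E(F_5) = 4


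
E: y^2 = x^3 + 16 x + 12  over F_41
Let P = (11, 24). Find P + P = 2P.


Doubling: s = (3 x1^2 + a) / (2 y1)
s = (3*11^2 + 16) / (2*24) mod 41 = 19
x3 = s^2 - 2 x1 mod 41 = 19^2 - 2*11 = 11
y3 = s (x1 - x3) - y1 mod 41 = 19 * (11 - 11) - 24 = 17

2P = (11, 17)


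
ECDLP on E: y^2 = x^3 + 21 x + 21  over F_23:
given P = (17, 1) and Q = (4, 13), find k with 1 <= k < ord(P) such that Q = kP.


Enumerate multiples of P until we hit Q = (4, 13):
  1P = (17, 1)
  2P = (15, 13)
  3P = (4, 13)
Match found at i = 3.

k = 3


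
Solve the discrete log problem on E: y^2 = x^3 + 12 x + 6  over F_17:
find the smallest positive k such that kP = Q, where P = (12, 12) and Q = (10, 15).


Enumerate multiples of P until we hit Q = (10, 15):
  1P = (12, 12)
  2P = (8, 11)
  3P = (13, 9)
  4P = (1, 6)
  5P = (5, 15)
  6P = (4, 4)
  7P = (2, 15)
  8P = (7, 12)
  9P = (15, 5)
  10P = (3, 1)
  11P = (10, 15)
Match found at i = 11.

k = 11


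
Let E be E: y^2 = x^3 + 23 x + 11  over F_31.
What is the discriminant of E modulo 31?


4 a^3 + 27 b^2 = 4*23^3 + 27*11^2 = 48668 + 3267 = 51935
Delta = -16 * (51935) = -830960
Delta mod 31 = 26

Delta = 26 (mod 31)


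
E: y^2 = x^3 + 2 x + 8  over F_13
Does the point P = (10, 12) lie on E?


Check whether y^2 = x^3 + 2 x + 8 (mod 13) for (x, y) = (10, 12).
LHS: y^2 = 12^2 mod 13 = 1
RHS: x^3 + 2 x + 8 = 10^3 + 2*10 + 8 mod 13 = 1
LHS = RHS

Yes, on the curve


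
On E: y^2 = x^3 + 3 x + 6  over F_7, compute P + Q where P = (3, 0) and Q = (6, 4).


P != Q, so use the chord formula.
s = (y2 - y1) / (x2 - x1) = (4) / (3) mod 7 = 6
x3 = s^2 - x1 - x2 mod 7 = 6^2 - 3 - 6 = 6
y3 = s (x1 - x3) - y1 mod 7 = 6 * (3 - 6) - 0 = 3

P + Q = (6, 3)


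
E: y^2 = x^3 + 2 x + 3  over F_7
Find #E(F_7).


For each x in F_7, count y with y^2 = x^3 + 2 x + 3 mod 7:
  x = 2: RHS = 1, y in [1, 6]  -> 2 point(s)
  x = 3: RHS = 1, y in [1, 6]  -> 2 point(s)
  x = 6: RHS = 0, y in [0]  -> 1 point(s)
Affine points: 5. Add the point at infinity: total = 6.

#E(F_7) = 6


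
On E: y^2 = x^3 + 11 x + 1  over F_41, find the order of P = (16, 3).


Compute successive multiples of P until we hit O:
  1P = (16, 3)
  2P = (9, 38)
  3P = (0, 40)
  4P = (2, 21)
  5P = (28, 30)
  6P = (20, 29)
  7P = (37, 4)
  8P = (33, 4)
  ... (continuing to 41P)
  41P = O

ord(P) = 41


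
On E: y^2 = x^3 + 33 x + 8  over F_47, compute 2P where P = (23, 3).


Doubling: s = (3 x1^2 + a) / (2 y1)
s = (3*23^2 + 33) / (2*3) mod 47 = 35
x3 = s^2 - 2 x1 mod 47 = 35^2 - 2*23 = 4
y3 = s (x1 - x3) - y1 mod 47 = 35 * (23 - 4) - 3 = 4

2P = (4, 4)


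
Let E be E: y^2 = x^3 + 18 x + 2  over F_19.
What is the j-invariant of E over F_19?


Delta = -16(4 a^3 + 27 b^2) mod 19 = 8
-1728 * (4 a)^3 = -1728 * (4*18)^3 mod 19 = 12
j = 12 * 8^(-1) mod 19 = 11

j = 11 (mod 19)


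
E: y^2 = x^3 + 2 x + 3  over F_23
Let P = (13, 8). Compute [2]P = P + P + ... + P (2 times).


k = 2 = 10_2 (binary, LSB first: 01)
Double-and-add from P = (13, 8):
  bit 0 = 0: acc unchanged = O
  bit 1 = 1: acc = O + (0, 16) = (0, 16)

2P = (0, 16)


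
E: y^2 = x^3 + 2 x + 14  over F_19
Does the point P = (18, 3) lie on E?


Check whether y^2 = x^3 + 2 x + 14 (mod 19) for (x, y) = (18, 3).
LHS: y^2 = 3^2 mod 19 = 9
RHS: x^3 + 2 x + 14 = 18^3 + 2*18 + 14 mod 19 = 11
LHS != RHS

No, not on the curve


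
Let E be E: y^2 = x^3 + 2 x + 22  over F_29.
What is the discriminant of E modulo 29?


4 a^3 + 27 b^2 = 4*2^3 + 27*22^2 = 32 + 13068 = 13100
Delta = -16 * (13100) = -209600
Delta mod 29 = 12

Delta = 12 (mod 29)


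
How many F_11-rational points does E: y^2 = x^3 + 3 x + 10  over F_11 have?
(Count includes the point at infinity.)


For each x in F_11, count y with y^2 = x^3 + 3 x + 10 mod 11:
  x = 1: RHS = 3, y in [5, 6]  -> 2 point(s)
  x = 4: RHS = 9, y in [3, 8]  -> 2 point(s)
  x = 7: RHS = 0, y in [0]  -> 1 point(s)
Affine points: 5. Add the point at infinity: total = 6.

#E(F_11) = 6


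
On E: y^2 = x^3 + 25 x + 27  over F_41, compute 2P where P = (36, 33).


Doubling: s = (3 x1^2 + a) / (2 y1)
s = (3*36^2 + 25) / (2*33) mod 41 = 4
x3 = s^2 - 2 x1 mod 41 = 4^2 - 2*36 = 26
y3 = s (x1 - x3) - y1 mod 41 = 4 * (36 - 26) - 33 = 7

2P = (26, 7)


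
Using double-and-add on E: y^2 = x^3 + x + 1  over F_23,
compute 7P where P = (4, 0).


k = 7 = 111_2 (binary, LSB first: 111)
Double-and-add from P = (4, 0):
  bit 0 = 1: acc = O + (4, 0) = (4, 0)
  bit 1 = 1: acc = (4, 0) + O = (4, 0)
  bit 2 = 1: acc = (4, 0) + O = (4, 0)

7P = (4, 0)


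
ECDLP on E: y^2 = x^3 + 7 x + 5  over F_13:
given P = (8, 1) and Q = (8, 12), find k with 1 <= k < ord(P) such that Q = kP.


Enumerate multiples of P until we hit Q = (8, 12):
  1P = (8, 1)
  2P = (1, 0)
  3P = (8, 12)
Match found at i = 3.

k = 3


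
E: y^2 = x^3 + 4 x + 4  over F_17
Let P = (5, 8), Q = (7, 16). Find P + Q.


P != Q, so use the chord formula.
s = (y2 - y1) / (x2 - x1) = (8) / (2) mod 17 = 4
x3 = s^2 - x1 - x2 mod 17 = 4^2 - 5 - 7 = 4
y3 = s (x1 - x3) - y1 mod 17 = 4 * (5 - 4) - 8 = 13

P + Q = (4, 13)


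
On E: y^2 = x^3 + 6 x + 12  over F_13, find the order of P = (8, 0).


Compute successive multiples of P until we hit O:
  1P = (8, 0)
  2P = O

ord(P) = 2


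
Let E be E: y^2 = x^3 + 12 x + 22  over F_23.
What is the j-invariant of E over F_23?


Delta = -16(4 a^3 + 27 b^2) mod 23 = 20
-1728 * (4 a)^3 = -1728 * (4*12)^3 mod 23 = 22
j = 22 * 20^(-1) mod 23 = 8

j = 8 (mod 23)


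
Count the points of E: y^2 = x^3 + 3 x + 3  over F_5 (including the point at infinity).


For each x in F_5, count y with y^2 = x^3 + 3 x + 3 mod 5:
  x = 3: RHS = 4, y in [2, 3]  -> 2 point(s)
  x = 4: RHS = 4, y in [2, 3]  -> 2 point(s)
Affine points: 4. Add the point at infinity: total = 5.

#E(F_5) = 5


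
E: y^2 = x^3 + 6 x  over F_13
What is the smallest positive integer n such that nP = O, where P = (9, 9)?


Compute successive multiples of P until we hit O:
  1P = (9, 9)
  2P = (4, 6)
  3P = (4, 7)
  4P = (9, 4)
  5P = O

ord(P) = 5


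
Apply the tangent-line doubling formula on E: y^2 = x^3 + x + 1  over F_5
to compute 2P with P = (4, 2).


Doubling: s = (3 x1^2 + a) / (2 y1)
s = (3*4^2 + 1) / (2*2) mod 5 = 1
x3 = s^2 - 2 x1 mod 5 = 1^2 - 2*4 = 3
y3 = s (x1 - x3) - y1 mod 5 = 1 * (4 - 3) - 2 = 4

2P = (3, 4)


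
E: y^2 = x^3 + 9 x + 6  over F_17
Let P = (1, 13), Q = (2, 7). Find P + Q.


P != Q, so use the chord formula.
s = (y2 - y1) / (x2 - x1) = (11) / (1) mod 17 = 11
x3 = s^2 - x1 - x2 mod 17 = 11^2 - 1 - 2 = 16
y3 = s (x1 - x3) - y1 mod 17 = 11 * (1 - 16) - 13 = 9

P + Q = (16, 9)


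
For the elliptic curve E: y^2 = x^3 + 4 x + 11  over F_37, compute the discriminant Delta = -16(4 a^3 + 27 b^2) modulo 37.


4 a^3 + 27 b^2 = 4*4^3 + 27*11^2 = 256 + 3267 = 3523
Delta = -16 * (3523) = -56368
Delta mod 37 = 20

Delta = 20 (mod 37)


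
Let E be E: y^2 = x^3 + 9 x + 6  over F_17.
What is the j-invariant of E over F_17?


Delta = -16(4 a^3 + 27 b^2) mod 17 = 12
-1728 * (4 a)^3 = -1728 * (4*9)^3 mod 17 = 14
j = 14 * 12^(-1) mod 17 = 4

j = 4 (mod 17)


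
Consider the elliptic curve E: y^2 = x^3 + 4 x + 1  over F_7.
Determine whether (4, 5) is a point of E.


Check whether y^2 = x^3 + 4 x + 1 (mod 7) for (x, y) = (4, 5).
LHS: y^2 = 5^2 mod 7 = 4
RHS: x^3 + 4 x + 1 = 4^3 + 4*4 + 1 mod 7 = 4
LHS = RHS

Yes, on the curve


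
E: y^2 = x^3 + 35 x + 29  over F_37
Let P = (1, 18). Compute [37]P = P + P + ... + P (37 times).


k = 37 = 100101_2 (binary, LSB first: 101001)
Double-and-add from P = (1, 18):
  bit 0 = 1: acc = O + (1, 18) = (1, 18)
  bit 1 = 0: acc unchanged = (1, 18)
  bit 2 = 1: acc = (1, 18) + (35, 32) = (31, 11)
  bit 3 = 0: acc unchanged = (31, 11)
  bit 4 = 0: acc unchanged = (31, 11)
  bit 5 = 1: acc = (31, 11) + (30, 25) = (24, 2)

37P = (24, 2)


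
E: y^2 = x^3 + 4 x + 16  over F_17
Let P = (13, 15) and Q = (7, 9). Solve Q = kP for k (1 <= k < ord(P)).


Enumerate multiples of P until we hit Q = (7, 9):
  1P = (13, 15)
  2P = (7, 9)
Match found at i = 2.

k = 2


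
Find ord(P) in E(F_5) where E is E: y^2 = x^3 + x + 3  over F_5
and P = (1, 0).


Compute successive multiples of P until we hit O:
  1P = (1, 0)
  2P = O

ord(P) = 2
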